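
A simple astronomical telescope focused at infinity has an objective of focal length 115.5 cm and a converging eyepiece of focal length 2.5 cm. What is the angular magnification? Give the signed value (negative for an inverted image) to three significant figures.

M = -f_obj/f_eye = -115.5/(2.5) = -46.200.

-46.2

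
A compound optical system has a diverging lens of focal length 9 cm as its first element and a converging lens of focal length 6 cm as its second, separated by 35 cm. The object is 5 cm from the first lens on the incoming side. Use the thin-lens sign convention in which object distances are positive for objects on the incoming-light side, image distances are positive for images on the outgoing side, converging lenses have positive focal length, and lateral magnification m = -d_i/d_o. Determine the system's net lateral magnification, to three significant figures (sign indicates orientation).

Lens 1: 1/d_i1 = 1/f_1 - 1/d_o1 = 1/(-9) - 1/5 = -0.31111 cm^-1, so d_i1 = -3.214 cm.
m_1 = -(-3.214)/5 = 0.6429.
The intermediate image is virtual, 3.214 cm to the left of lens 1, so d_o2 = L - d_i1 = 35 - (-3.214) = 38.214 cm.
Lens 2: 1/d_i2 = 1/f_2 - 1/d_o2 = 1/6 - 1/(38.214) = 0.14050 cm^-1, so d_i2 = 7.118 cm.
m_2 = -(7.118)/(38.214) = -0.1863.
Overall magnification: m = m_1 m_2 = -0.1197.

-0.120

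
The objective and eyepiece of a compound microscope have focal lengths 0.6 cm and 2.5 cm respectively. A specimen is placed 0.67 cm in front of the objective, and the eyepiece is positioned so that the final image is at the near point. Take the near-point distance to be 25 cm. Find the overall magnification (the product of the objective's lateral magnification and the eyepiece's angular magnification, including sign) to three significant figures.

-94.3

Objective: 1/d_i = 1/f_obj - 1/d_o = 1/0.6 - 1/0.67 = 0.17413 cm^-1, so d_i = 5.743 cm.
m_obj = -d_i/d_o = -5.743/0.67 = -8.571.
Eyepiece angular magnification (image at near point): M_eye = 1 + D/f_e = 1 + 25/2.5 = 11.000.
Overall M = m_obj x M_eye = (-8.571)(11.000) = -94.29.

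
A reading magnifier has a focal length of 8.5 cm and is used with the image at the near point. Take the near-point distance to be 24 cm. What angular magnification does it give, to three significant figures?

3.82

M = 1 + D/f = 1 + 24/8.5 = 3.824.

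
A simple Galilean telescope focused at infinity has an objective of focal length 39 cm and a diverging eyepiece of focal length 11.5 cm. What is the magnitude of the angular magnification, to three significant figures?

3.39

|M| = f_obj/|f_eye| = 39/11.5 = 3.391.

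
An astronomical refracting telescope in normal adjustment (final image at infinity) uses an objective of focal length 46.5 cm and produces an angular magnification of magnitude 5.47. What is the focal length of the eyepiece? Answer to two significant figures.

8.5 cm

|M| = f_obj/f_eye, so f_eye = f_obj/|M| = 46.5/5.47 = 8.501 cm.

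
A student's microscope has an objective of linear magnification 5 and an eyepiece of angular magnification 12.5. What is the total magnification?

62.5

The overall magnification of a compound microscope is the product of the objective and eyepiece magnifications:
M = M_obj x M_eye = 5 x 12.5 = 62.5.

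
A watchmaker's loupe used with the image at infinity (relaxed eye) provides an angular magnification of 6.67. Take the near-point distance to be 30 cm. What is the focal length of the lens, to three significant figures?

4.50 cm

For the image at infinity, M = D/f.
f = D/M = 30/6.67 = 4.498 cm.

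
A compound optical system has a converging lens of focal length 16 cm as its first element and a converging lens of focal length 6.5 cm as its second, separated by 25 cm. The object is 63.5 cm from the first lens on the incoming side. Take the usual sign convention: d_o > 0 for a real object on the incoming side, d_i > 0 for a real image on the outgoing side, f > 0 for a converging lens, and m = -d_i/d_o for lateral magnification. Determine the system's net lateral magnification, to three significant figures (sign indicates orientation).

-0.758

Lens 1: 1/d_i1 = 1/f_1 - 1/d_o1 = 1/16 - 1/63.5 = 0.04675 cm^-1, so d_i1 = 21.389 cm.
m_1 = -(21.389)/63.5 = -0.3368.
The intermediate image is 21.389 cm to the right of lens 1, so d_o2 = L - d_i1 = 25 - 21.389 = 3.611 cm.
Lens 2: 1/d_i2 = 1/f_2 - 1/d_o2 = 1/6.5 - 1/(3.611) = -0.12312 cm^-1, so d_i2 = -8.122 cm.
m_2 = -(-8.122)/(3.611) = 2.2495.
Total m = m_1 x m_2 = (-0.3368)(2.2495) = -0.7577.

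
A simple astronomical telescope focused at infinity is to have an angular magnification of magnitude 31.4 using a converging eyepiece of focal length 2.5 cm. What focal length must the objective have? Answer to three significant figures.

|M| = f_obj/|f_eye|, so f_obj = |M| x |f_eye| = 31.4 x 2.5 = 78.500 cm.

78.5 cm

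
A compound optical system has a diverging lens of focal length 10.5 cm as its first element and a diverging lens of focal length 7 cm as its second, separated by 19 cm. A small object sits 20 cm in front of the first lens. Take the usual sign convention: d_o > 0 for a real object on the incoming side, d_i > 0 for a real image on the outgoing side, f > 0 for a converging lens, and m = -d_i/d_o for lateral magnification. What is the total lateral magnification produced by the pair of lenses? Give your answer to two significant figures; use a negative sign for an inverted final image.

First lens: d_i1 = 1/(1/(-10.5) - 1/20) = -6.885 cm.
m_1 = -(-6.885)/20 = 0.3443.
With d_i1 < 0 the first image is virtual and lies on the object side; the object distance for lens 2 is d_o2 = 19 - (-6.885) = 25.885 cm.
Second lens: d_i2 = 1/(1/(-7) - 1/(25.885)) = -5.510 cm.
m_2 = -(-5.510)/(25.885) = 0.2129.
Overall magnification: m = m_1 m_2 = 0.0733.

0.073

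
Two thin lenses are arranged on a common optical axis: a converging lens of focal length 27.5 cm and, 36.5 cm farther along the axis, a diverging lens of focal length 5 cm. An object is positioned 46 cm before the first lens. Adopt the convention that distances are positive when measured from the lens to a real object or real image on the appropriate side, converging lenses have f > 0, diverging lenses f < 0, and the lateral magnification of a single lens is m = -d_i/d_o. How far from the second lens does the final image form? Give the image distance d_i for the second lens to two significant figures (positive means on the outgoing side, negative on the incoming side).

First lens: d_i1 = 1/(1/27.5 - 1/46) = 68.378 cm.
Since 68.378 cm > 36.5 cm, the first image lies past the second lens and serves as a virtual object: d_o2 = L - d_i1 = -31.878 cm.
Second lens: d_i2 = 1/(1/(-5) - 1/(-31.878)) = -5.930 cm.

-5.9 cm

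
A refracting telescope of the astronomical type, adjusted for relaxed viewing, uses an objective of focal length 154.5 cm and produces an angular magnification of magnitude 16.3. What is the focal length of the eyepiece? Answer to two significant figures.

9.5 cm

|M| = f_obj/f_eye, so f_eye = f_obj/|M| = 154.5/16.3 = 9.479 cm.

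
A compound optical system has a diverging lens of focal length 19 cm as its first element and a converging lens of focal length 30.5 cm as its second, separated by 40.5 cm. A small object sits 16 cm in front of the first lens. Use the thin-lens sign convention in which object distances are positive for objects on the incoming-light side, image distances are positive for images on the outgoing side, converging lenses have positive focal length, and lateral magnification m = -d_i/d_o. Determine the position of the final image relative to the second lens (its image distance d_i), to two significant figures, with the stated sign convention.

80 cm

Lens 1: 1/d_i1 = 1/f_1 - 1/d_o1 = 1/(-19) - 1/16 = -0.11513 cm^-1, so d_i1 = -8.686 cm.
With d_i1 < 0 the first image is virtual and lies on the object side; the object distance for lens 2 is d_o2 = 40.5 - (-8.686) = 49.186 cm.
Lens 2: 1/d_i2 = 1/f_2 - 1/d_o2 = 1/30.5 - 1/(49.186) = 0.01246 cm^-1, so d_i2 = 80.284 cm.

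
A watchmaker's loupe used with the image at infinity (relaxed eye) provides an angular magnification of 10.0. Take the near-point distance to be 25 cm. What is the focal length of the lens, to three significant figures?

For the image at infinity, M = D/f.
f = D/M = 25/10.0 = 2.500 cm.

2.50 cm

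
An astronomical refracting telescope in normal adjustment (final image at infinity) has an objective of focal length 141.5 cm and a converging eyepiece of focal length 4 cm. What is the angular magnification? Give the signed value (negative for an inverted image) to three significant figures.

M = -f_obj/f_eye = -141.5/(4) = -35.375.

-35.4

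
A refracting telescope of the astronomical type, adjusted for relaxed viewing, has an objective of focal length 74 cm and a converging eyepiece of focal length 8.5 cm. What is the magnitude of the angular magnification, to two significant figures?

8.7

|M| = f_obj/|f_eye| = 74/8.5 = 8.706.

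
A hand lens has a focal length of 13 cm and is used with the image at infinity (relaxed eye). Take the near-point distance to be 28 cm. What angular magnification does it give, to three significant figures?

2.15

M = D/f = 28/13 = 2.154.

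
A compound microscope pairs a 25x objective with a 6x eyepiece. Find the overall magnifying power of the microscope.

150

The overall magnification of a compound microscope is the product of the objective and eyepiece magnifications:
M = M_obj x M_eye = 25 x 6 = 150.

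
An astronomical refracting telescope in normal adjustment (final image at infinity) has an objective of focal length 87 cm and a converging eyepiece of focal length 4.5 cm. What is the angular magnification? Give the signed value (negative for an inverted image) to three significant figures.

-19.3

M = -f_obj/f_eye = -87/(4.5) = -19.333.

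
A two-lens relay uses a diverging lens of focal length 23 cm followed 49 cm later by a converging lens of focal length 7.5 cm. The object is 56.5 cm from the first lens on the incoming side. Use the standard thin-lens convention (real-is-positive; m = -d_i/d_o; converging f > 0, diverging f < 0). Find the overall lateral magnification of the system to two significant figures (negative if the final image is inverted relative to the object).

-0.038

First lens: d_i1 = 1/(1/(-23) - 1/56.5) = -16.346 cm.
m_1 = -(-16.346)/56.5 = 0.2893.
With d_i1 < 0 the first image is virtual and lies on the object side; the object distance for lens 2 is d_o2 = 49 - (-16.346) = 65.346 cm.
Second lens: d_i2 = 1/(1/7.5 - 1/(65.346)) = 8.472 cm.
m_2 = -(8.472)/(65.346) = -0.1297.
Total m = m_1 x m_2 = (0.2893)(-0.1297) = -0.0375.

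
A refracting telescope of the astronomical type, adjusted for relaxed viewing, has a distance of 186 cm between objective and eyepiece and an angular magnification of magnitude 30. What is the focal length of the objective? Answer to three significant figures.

In normal adjustment the tube length equals f_obj + f_eye and |M| = f_obj/f_eye.
So f_obj = 30 f_eye and 30 f_eye + f_eye = 186 cm, giving f_eye = 186/31 = 6.000 cm and f_obj = 180.000 cm.

180 cm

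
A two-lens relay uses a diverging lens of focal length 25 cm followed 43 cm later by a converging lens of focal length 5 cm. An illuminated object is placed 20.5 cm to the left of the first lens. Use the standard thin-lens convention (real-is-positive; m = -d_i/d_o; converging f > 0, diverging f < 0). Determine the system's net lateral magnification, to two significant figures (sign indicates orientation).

-0.056

Lens 1: 1/d_i1 = 1/f_1 - 1/d_o1 = 1/(-25) - 1/20.5 = -0.08878 cm^-1, so d_i1 = -11.264 cm.
m_1 = -(-11.264)/20.5 = 0.5495.
With d_i1 < 0 the first image is virtual and lies on the object side; the object distance for lens 2 is d_o2 = 43 - (-11.264) = 54.264 cm.
Lens 2: 1/d_i2 = 1/f_2 - 1/d_o2 = 1/5 - 1/(54.264) = 0.18157 cm^-1, so d_i2 = 5.507 cm.
m_2 = -(5.507)/(54.264) = -0.1015.
Total m = m_1 x m_2 = (0.5495)(-0.1015) = -0.0558.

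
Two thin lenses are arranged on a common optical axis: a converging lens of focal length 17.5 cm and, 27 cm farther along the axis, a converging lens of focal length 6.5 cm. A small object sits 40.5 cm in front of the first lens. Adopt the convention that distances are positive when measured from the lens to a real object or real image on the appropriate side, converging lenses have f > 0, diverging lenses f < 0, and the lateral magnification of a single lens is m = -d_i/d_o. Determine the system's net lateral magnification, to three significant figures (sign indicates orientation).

Applying the thin-lens equation to the first lens, 1/17.5 = 1/40.5 + 1/d_i1, which gives d_i1 = 30.815 cm.
Its lateral magnification is m_1 = -d_i1/d_o1 = -(30.815)/40.5 = -0.7609.
Since 30.815 cm > 27 cm, the first image lies past the second lens and serves as a virtual object: d_o2 = L - d_i1 = -3.815 cm.
Applying the thin-lens equation again with f_2 = 6.5 cm and d_o2 = -3.815 cm gives d_i2 = 2.404 cm.
m_2 = -(2.404)/(-3.815) = 0.6301.
Total m = m_1 x m_2 = (-0.7609)(0.6301) = -0.4795.

-0.479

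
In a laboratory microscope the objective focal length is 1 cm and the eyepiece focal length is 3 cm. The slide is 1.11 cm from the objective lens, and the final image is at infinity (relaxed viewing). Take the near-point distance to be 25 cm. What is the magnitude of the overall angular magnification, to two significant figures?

76

Objective: 1/d_i = 1/f_obj - 1/d_o = 1/1 - 1/1.11 = 0.09910 cm^-1, so d_i = 10.091 cm.
m_obj = -d_i/d_o = -10.091/1.11 = -9.091.
Eyepiece angular magnification (image at infinity): M_eye = D/f_e = 25/3 = 8.333.
Overall M = m_obj x M_eye = (-9.091)(8.333) = -75.76.
|M| = 75.76.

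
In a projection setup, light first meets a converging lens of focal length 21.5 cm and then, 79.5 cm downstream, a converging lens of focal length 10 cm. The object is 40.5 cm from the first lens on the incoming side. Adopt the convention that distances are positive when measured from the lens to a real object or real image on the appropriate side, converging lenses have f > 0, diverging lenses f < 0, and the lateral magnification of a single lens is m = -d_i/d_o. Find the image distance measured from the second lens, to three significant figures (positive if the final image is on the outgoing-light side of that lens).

14.2 cm

First lens: d_i1 = 1/(1/21.5 - 1/40.5) = 45.829 cm.
Object distance for lens 2: d_o2 = 79.5 - 45.829 = 33.671 cm.
Second lens: d_i2 = 1/(1/10 - 1/(33.671)) = 14.225 cm.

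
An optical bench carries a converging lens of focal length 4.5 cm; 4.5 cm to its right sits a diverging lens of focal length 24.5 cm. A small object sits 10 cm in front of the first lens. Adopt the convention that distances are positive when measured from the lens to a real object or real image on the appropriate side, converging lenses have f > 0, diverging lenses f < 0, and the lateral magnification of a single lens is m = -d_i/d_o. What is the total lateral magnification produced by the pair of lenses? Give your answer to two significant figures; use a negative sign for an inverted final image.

-0.96

Applying the thin-lens equation to the first lens, 1/4.5 = 1/10 + 1/d_i1, which gives d_i1 = 8.182 cm.
Its lateral magnification is m_1 = -d_i1/d_o1 = -(8.182)/10 = -0.8182.
Since 8.182 cm > 4.5 cm, the first image lies past the second lens and serves as a virtual object: d_o2 = L - d_i1 = -3.682 cm.
Applying the thin-lens equation again with f_2 = -24.5 cm and d_o2 = -3.682 cm gives d_i2 = 4.333 cm.
m_2 = -(4.333)/(-3.682) = 1.1769.
Overall magnification: m = m_1 m_2 = -0.9629.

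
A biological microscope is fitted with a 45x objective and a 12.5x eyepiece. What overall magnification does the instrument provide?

562.5

The overall magnification of a compound microscope is the product of the objective and eyepiece magnifications:
M = M_obj x M_eye = 45 x 12.5 = 562.5.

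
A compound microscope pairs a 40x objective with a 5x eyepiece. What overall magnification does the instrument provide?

200

The overall magnification of a compound microscope is the product of the objective and eyepiece magnifications:
M = M_obj x M_eye = 40 x 5 = 200.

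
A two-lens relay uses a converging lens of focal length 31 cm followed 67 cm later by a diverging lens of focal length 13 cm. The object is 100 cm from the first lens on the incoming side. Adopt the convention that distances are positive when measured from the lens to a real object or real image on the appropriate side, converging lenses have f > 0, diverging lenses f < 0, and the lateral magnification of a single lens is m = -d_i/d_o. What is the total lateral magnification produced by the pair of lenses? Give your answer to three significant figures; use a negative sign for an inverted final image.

Lens 1: 1/d_i1 = 1/f_1 - 1/d_o1 = 1/31 - 1/100 = 0.02226 cm^-1, so d_i1 = 44.928 cm.
m_1 = -(44.928)/100 = -0.4493.
Object distance for lens 2: d_o2 = 67 - 44.928 = 22.072 cm.
Lens 2: 1/d_i2 = 1/f_2 - 1/d_o2 = 1/(-13) - 1/(22.072) = -0.12223 cm^-1, so d_i2 = -8.181 cm.
m_2 = -(-8.181)/(22.072) = 0.3707.
Overall magnification: m = m_1 m_2 = -0.1665.

-0.167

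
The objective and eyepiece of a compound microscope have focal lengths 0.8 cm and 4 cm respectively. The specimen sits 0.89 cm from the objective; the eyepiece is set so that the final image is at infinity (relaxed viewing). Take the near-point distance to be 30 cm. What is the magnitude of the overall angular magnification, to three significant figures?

66.7

Objective: 1/d_i = 1/f_obj - 1/d_o = 1/0.8 - 1/0.89 = 0.12640 cm^-1, so d_i = 7.911 cm.
m_obj = -d_i/d_o = -7.911/0.89 = -8.889.
Eyepiece angular magnification (image at infinity): M_eye = D/f_e = 30/4 = 7.500.
Overall M = m_obj x M_eye = (-8.889)(7.500) = -66.67.
|M| = 66.67.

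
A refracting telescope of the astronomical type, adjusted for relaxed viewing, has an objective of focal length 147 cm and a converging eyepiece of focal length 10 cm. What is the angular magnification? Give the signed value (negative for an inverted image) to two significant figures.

M = -f_obj/f_eye = -147/(10) = -14.700.

-15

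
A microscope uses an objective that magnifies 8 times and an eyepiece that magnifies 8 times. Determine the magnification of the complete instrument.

The overall magnification of a compound microscope is the product of the objective and eyepiece magnifications:
M = M_obj x M_eye = 8 x 8 = 64.

64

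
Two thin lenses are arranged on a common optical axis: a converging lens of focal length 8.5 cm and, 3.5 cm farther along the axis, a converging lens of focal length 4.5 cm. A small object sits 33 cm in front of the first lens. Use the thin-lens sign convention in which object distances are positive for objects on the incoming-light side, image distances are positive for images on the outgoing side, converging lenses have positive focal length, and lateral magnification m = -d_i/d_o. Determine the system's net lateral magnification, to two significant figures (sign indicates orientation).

-0.13

First lens: d_i1 = 1/(1/8.5 - 1/33) = 11.449 cm.
m_1 = -(11.449)/33 = -0.3469.
This image would form 11.449 cm past lens 1, i.e. 7.949 cm beyond lens 2, so it is a virtual object for lens 2: d_o2 = 3.5 - 11.449 = -7.949 cm.
Second lens: d_i2 = 1/(1/4.5 - 1/(-7.949)) = 2.873 cm.
m_2 = -(2.873)/(-7.949) = 0.3615.
The system's lateral magnification is m_1 m_2 = (-0.3469)(0.3615) = -0.1254.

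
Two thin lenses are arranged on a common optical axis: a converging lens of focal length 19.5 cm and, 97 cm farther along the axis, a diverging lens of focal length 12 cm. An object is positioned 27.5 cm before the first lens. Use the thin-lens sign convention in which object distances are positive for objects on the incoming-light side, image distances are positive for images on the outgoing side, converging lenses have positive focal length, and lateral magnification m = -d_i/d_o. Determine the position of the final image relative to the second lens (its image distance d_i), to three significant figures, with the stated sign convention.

-8.57 cm

Applying the thin-lens equation to the first lens, 1/19.5 = 1/27.5 + 1/d_i1, which gives d_i1 = 67.031 cm.
That image sits 29.969 cm in front of the second lens, so d_o2 = 29.969 cm.
Applying the thin-lens equation again with f_2 = -12 cm and d_o2 = 29.969 cm gives d_i2 = -8.569 cm.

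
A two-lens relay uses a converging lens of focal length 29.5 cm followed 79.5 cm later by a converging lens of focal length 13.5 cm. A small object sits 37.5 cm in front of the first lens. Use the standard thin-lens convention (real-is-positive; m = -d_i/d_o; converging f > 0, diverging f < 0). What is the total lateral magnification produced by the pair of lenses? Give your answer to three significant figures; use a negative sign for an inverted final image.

-0.689

Lens 1: 1/d_i1 = 1/f_1 - 1/d_o1 = 1/29.5 - 1/37.5 = 0.00723 cm^-1, so d_i1 = 138.281 cm.
m_1 = -(138.281)/37.5 = -3.6875.
This image would form 138.281 cm past lens 1, i.e. 58.781 cm beyond lens 2, so it is a virtual object for lens 2: d_o2 = 79.5 - 138.281 = -58.781 cm.
Lens 2: 1/d_i2 = 1/f_2 - 1/d_o2 = 1/13.5 - 1/(-58.781) = 0.09109 cm^-1, so d_i2 = 10.979 cm.
m_2 = -(10.979)/(-58.781) = 0.1868.
Overall magnification: m = m_1 m_2 = -0.6887.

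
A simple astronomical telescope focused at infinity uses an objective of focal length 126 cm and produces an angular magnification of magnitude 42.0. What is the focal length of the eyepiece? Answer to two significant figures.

3.0 cm

|M| = f_obj/f_eye, so f_eye = f_obj/|M| = 126/42.0 = 3.000 cm.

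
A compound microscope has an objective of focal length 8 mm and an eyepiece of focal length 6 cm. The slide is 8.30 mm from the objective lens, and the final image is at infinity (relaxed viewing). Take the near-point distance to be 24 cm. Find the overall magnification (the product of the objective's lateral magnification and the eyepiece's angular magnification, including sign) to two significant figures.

-110

Convert to cm: f_obj = 8 mm = 0.8 cm; d_o = 8.30 mm = 0.83 cm.
Objective: 1/d_i = 1/f_obj - 1/d_o = 1/0.8 - 1/0.83 = 0.04518 cm^-1, so d_i = 22.133 cm.
m_obj = -d_i/d_o = -22.133/0.83 = -26.667.
Eyepiece angular magnification (image at infinity): M_eye = D/f_e = 24/6 = 4.000.
Overall M = m_obj x M_eye = (-26.667)(4.000) = -106.67.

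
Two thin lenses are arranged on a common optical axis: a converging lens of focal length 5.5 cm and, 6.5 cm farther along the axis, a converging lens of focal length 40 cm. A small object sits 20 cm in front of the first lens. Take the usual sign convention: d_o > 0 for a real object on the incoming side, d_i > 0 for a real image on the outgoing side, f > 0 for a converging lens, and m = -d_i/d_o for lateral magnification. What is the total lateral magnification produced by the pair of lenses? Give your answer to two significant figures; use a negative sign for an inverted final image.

-0.37

Applying the thin-lens equation to the first lens, 1/5.5 = 1/20 + 1/d_i1, which gives d_i1 = 7.586 cm.
Its lateral magnification is m_1 = -d_i1/d_o1 = -(7.586)/20 = -0.3793.
Since 7.586 cm > 6.5 cm, the first image lies past the second lens and serves as a virtual object: d_o2 = L - d_i1 = -1.086 cm.
Applying the thin-lens equation again with f_2 = 40 cm and d_o2 = -1.086 cm gives d_i2 = 1.057 cm.
m_2 = -(1.057)/(-1.086) = 0.9736.
Total m = m_1 x m_2 = (-0.3793)(0.9736) = -0.3693.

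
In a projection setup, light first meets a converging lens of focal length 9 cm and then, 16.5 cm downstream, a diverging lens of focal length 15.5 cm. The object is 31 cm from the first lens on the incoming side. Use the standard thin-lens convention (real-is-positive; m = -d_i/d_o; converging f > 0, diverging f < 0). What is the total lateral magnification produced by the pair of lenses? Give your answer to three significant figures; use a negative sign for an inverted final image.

-0.328

Applying the thin-lens equation to the first lens, 1/9 = 1/31 + 1/d_i1, which gives d_i1 = 12.682 cm.
Its lateral magnification is m_1 = -d_i1/d_o1 = -(12.682)/31 = -0.4091.
The intermediate image is 12.682 cm to the right of lens 1, so d_o2 = L - d_i1 = 16.5 - 12.682 = 3.818 cm.
Applying the thin-lens equation again with f_2 = -15.5 cm and d_o2 = 3.818 cm gives d_i2 = -3.064 cm.
m_2 = -(-3.064)/(3.818) = 0.8024.
Total m = m_1 x m_2 = (-0.4091)(0.8024) = -0.3282.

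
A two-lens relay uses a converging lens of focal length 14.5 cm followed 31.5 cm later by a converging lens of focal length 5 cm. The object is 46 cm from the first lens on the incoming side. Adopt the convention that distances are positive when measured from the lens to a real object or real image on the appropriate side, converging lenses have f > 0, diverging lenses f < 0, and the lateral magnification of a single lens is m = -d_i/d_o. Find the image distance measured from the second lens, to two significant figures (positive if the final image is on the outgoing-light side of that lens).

9.7 cm

First lens: d_i1 = 1/(1/14.5 - 1/46) = 21.175 cm.
The intermediate image is 21.175 cm to the right of lens 1, so d_o2 = L - d_i1 = 31.5 - 21.175 = 10.325 cm.
Second lens: d_i2 = 1/(1/5 - 1/(10.325)) = 9.694 cm.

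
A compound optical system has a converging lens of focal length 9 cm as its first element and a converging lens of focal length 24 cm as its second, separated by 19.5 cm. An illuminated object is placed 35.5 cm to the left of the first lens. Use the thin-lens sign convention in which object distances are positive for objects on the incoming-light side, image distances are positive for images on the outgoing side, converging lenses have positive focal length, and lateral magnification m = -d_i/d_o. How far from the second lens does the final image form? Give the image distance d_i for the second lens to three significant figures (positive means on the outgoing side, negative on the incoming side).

First lens: d_i1 = 1/(1/9 - 1/35.5) = 12.057 cm.
Object distance for lens 2: d_o2 = 19.5 - 12.057 = 7.443 cm.
Second lens: d_i2 = 1/(1/24 - 1/(7.443)) = -10.790 cm.

-10.8 cm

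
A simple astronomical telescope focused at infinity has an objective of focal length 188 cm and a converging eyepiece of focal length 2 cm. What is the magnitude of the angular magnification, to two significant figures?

|M| = f_obj/|f_eye| = 188/2 = 94.000.

94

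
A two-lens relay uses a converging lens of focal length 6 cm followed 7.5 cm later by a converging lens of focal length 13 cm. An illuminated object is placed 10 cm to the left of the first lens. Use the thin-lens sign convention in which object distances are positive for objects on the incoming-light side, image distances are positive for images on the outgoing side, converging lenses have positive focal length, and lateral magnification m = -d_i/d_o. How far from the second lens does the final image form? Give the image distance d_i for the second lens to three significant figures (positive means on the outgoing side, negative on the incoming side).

Applying the thin-lens equation to the first lens, 1/6 = 1/10 + 1/d_i1, which gives d_i1 = 15.000 cm.
Since 15.000 cm > 7.5 cm, the first image lies past the second lens and serves as a virtual object: d_o2 = L - d_i1 = -7.500 cm.
Applying the thin-lens equation again with f_2 = 13 cm and d_o2 = -7.500 cm gives d_i2 = 4.756 cm.

4.76 cm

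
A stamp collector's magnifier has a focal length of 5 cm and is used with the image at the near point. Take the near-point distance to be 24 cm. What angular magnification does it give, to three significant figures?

M = 1 + D/f = 1 + 24/5 = 5.800.

5.80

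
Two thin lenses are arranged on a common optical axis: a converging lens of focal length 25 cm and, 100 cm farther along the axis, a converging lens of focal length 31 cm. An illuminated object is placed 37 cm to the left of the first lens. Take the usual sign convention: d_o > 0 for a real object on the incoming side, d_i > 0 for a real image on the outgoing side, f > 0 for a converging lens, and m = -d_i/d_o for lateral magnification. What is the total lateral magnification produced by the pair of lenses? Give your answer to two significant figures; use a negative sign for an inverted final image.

-8.0

Applying the thin-lens equation to the first lens, 1/25 = 1/37 + 1/d_i1, which gives d_i1 = 77.083 cm.
Its lateral magnification is m_1 = -d_i1/d_o1 = -(77.083)/37 = -2.0833.
Object distance for lens 2: d_o2 = 100 - 77.083 = 22.917 cm.
Applying the thin-lens equation again with f_2 = 31 cm and d_o2 = 22.917 cm gives d_i2 = -87.887 cm.
m_2 = -(-87.887)/(22.917) = 3.8351.
The system's lateral magnification is m_1 m_2 = (-2.0833)(3.8351) = -7.9897.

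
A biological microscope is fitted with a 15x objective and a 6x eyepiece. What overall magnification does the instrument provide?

The overall magnification of a compound microscope is the product of the objective and eyepiece magnifications:
M = M_obj x M_eye = 15 x 6 = 90.

90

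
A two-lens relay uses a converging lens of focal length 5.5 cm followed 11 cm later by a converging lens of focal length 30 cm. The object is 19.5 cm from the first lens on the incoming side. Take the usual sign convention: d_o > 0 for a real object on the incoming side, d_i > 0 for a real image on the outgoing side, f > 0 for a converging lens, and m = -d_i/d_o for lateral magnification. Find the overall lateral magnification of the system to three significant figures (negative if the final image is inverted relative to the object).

Lens 1: 1/d_i1 = 1/f_1 - 1/d_o1 = 1/5.5 - 1/19.5 = 0.13054 cm^-1, so d_i1 = 7.661 cm.
m_1 = -(7.661)/19.5 = -0.3929.
That image sits 3.339 cm in front of the second lens, so d_o2 = 3.339 cm.
Lens 2: 1/d_i2 = 1/f_2 - 1/d_o2 = 1/30 - 1/(3.339) = -0.26613 cm^-1, so d_i2 = -3.758 cm.
m_2 = -(-3.758)/(3.339) = 1.1253.
Total m = m_1 x m_2 = (-0.3929)(1.1253) = -0.4421.

-0.442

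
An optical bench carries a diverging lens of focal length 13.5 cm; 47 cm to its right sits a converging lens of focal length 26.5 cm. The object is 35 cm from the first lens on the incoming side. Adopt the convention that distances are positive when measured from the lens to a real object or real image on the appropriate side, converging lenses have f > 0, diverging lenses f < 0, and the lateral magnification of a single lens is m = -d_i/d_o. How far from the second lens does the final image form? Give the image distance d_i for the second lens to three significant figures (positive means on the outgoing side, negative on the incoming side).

49.7 cm

Lens 1: 1/d_i1 = 1/f_1 - 1/d_o1 = 1/(-13.5) - 1/35 = -0.10265 cm^-1, so d_i1 = -9.742 cm.
The intermediate image is virtual, 9.742 cm to the left of lens 1, so d_o2 = L - d_i1 = 47 - (-9.742) = 56.742 cm.
Lens 2: 1/d_i2 = 1/f_2 - 1/d_o2 = 1/26.5 - 1/(56.742) = 0.02011 cm^-1, so d_i2 = 49.721 cm.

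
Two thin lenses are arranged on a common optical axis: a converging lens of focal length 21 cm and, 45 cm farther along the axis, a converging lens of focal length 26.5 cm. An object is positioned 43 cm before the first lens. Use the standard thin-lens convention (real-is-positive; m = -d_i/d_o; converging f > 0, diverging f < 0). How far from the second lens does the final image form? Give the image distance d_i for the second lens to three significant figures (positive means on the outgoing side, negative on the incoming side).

Applying the thin-lens equation to the first lens, 1/21 = 1/43 + 1/d_i1, which gives d_i1 = 41.045 cm.
Object distance for lens 2: d_o2 = 45 - 41.045 = 3.955 cm.
Applying the thin-lens equation again with f_2 = 26.5 cm and d_o2 = 3.955 cm gives d_i2 = -4.648 cm.

-4.65 cm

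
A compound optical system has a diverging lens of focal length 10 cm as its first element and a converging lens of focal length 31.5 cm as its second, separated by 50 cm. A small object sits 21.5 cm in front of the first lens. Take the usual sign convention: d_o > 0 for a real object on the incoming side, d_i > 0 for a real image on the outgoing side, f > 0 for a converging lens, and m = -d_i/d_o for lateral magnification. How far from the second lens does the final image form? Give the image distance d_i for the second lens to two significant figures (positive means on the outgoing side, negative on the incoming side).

Lens 1: 1/d_i1 = 1/f_1 - 1/d_o1 = 1/(-10) - 1/21.5 = -0.14651 cm^-1, so d_i1 = -6.825 cm.
The intermediate image is virtual, 6.825 cm to the left of lens 1, so d_o2 = L - d_i1 = 50 - (-6.825) = 56.825 cm.
Lens 2: 1/d_i2 = 1/f_2 - 1/d_o2 = 1/31.5 - 1/(56.825) = 0.01415 cm^-1, so d_i2 = 70.680 cm.

71 cm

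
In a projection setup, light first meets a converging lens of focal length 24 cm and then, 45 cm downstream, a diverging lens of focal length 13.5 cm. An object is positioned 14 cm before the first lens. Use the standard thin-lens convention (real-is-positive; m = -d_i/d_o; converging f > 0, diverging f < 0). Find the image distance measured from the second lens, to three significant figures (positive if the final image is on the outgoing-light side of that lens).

First lens: d_i1 = 1/(1/24 - 1/14) = -33.600 cm.
The intermediate image is virtual, 33.600 cm to the left of lens 1, so d_o2 = L - d_i1 = 45 - (-33.600) = 78.600 cm.
Second lens: d_i2 = 1/(1/(-13.5) - 1/(78.600)) = -11.521 cm.

-11.5 cm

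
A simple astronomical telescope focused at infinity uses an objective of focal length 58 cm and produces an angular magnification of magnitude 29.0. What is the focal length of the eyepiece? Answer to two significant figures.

|M| = f_obj/f_eye, so f_eye = f_obj/|M| = 58/29.0 = 2.000 cm.

2.0 cm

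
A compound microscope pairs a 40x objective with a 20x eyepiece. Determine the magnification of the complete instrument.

The overall magnification of a compound microscope is the product of the objective and eyepiece magnifications:
M = M_obj x M_eye = 40 x 20 = 800.

800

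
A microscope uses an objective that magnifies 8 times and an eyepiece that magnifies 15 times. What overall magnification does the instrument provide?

The overall magnification of a compound microscope is the product of the objective and eyepiece magnifications:
M = M_obj x M_eye = 8 x 15 = 120.

120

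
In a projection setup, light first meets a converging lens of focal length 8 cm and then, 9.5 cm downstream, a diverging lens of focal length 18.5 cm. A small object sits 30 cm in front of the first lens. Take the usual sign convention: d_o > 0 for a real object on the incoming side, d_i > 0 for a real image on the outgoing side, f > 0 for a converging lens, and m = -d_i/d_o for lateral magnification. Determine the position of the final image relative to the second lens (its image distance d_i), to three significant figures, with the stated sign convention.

Lens 1: 1/d_i1 = 1/f_1 - 1/d_o1 = 1/8 - 1/30 = 0.09167 cm^-1, so d_i1 = 10.909 cm.
Since 10.909 cm > 9.5 cm, the first image lies past the second lens and serves as a virtual object: d_o2 = L - d_i1 = -1.409 cm.
Lens 2: 1/d_i2 = 1/f_2 - 1/d_o2 = 1/(-18.5) - 1/(-1.409) = 0.65562 cm^-1, so d_i2 = 1.525 cm.

1.53 cm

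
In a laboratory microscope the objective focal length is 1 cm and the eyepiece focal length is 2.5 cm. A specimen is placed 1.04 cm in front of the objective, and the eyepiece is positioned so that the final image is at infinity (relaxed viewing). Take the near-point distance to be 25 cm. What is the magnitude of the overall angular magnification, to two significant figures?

250

Objective: 1/d_i = 1/f_obj - 1/d_o = 1/1 - 1/1.04 = 0.03846 cm^-1, so d_i = 26.000 cm.
m_obj = -d_i/d_o = -26.000/1.04 = -25.000.
Eyepiece angular magnification (image at infinity): M_eye = D/f_e = 25/2.5 = 10.000.
Overall M = m_obj x M_eye = (-25.000)(10.000) = -250.00.
|M| = 250.00.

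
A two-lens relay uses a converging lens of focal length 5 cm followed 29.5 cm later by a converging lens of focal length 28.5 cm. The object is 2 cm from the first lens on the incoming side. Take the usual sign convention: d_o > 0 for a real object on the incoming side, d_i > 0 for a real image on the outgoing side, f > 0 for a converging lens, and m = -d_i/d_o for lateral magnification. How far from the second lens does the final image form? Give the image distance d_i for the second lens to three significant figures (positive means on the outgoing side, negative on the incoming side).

Lens 1: 1/d_i1 = 1/f_1 - 1/d_o1 = 1/5 - 1/2 = -0.30000 cm^-1, so d_i1 = -3.333 cm.
With d_i1 < 0 the first image is virtual and lies on the object side; the object distance for lens 2 is d_o2 = 29.5 - (-3.333) = 32.833 cm.
Lens 2: 1/d_i2 = 1/f_2 - 1/d_o2 = 1/28.5 - 1/(32.833) = 0.00463 cm^-1, so d_i2 = 215.942 cm.

216 cm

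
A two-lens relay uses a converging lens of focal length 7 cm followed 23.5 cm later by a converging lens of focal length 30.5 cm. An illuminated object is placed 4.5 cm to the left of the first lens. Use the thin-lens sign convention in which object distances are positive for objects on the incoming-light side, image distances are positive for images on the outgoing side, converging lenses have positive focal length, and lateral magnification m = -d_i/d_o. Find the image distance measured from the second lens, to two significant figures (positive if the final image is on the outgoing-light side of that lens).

Applying the thin-lens equation to the first lens, 1/7 = 1/4.5 + 1/d_i1, which gives d_i1 = -12.600 cm.
The intermediate image is virtual, 12.600 cm to the left of lens 1, so d_o2 = L - d_i1 = 23.5 - (-12.600) = 36.100 cm.
Applying the thin-lens equation again with f_2 = 30.5 cm and d_o2 = 36.100 cm gives d_i2 = 196.616 cm.

200 cm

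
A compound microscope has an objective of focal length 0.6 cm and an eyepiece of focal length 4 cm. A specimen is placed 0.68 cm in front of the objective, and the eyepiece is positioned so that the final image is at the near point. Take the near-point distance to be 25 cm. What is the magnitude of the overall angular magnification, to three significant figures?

Objective: 1/d_i = 1/f_obj - 1/d_o = 1/0.6 - 1/0.68 = 0.19608 cm^-1, so d_i = 5.100 cm.
m_obj = -d_i/d_o = -5.100/0.68 = -7.500.
Eyepiece angular magnification (image at near point): M_eye = 1 + D/f_e = 1 + 25/4 = 7.250.
Overall M = m_obj x M_eye = (-7.500)(7.250) = -54.37.
|M| = 54.37.

54.4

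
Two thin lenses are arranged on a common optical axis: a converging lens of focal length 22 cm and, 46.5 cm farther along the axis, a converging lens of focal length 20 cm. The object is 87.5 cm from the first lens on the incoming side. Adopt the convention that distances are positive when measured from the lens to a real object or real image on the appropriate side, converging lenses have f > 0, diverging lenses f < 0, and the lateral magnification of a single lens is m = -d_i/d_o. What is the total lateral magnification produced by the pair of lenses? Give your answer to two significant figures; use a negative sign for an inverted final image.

Applying the thin-lens equation to the first lens, 1/22 = 1/87.5 + 1/d_i1, which gives d_i1 = 29.389 cm.
Its lateral magnification is m_1 = -d_i1/d_o1 = -(29.389)/87.5 = -0.3359.
That image sits 17.111 cm in front of the second lens, so d_o2 = 17.111 cm.
Applying the thin-lens equation again with f_2 = 20 cm and d_o2 = 17.111 cm gives d_i2 = -118.441 cm.
m_2 = -(-118.441)/(17.111) = 6.9221.
Total m = m_1 x m_2 = (-0.3359)(6.9221) = -2.3250.

-2.3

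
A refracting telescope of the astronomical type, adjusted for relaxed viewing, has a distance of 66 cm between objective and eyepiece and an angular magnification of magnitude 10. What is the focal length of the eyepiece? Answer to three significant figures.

In normal adjustment the tube length equals f_obj + f_eye and |M| = f_obj/f_eye.
So f_obj = 10 f_eye and 10 f_eye + f_eye = 66 cm, giving f_eye = 66/11 = 6.000 cm and f_obj = 60.000 cm.

6.00 cm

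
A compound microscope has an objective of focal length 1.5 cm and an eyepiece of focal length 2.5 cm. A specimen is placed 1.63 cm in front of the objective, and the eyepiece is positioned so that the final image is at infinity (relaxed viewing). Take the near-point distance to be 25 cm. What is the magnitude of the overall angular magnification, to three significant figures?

115

Objective: 1/d_i = 1/f_obj - 1/d_o = 1/1.5 - 1/1.63 = 0.05317 cm^-1, so d_i = 18.808 cm.
m_obj = -d_i/d_o = -18.808/1.63 = -11.538.
Eyepiece angular magnification (image at infinity): M_eye = D/f_e = 25/2.5 = 10.000.
Overall M = m_obj x M_eye = (-11.538)(10.000) = -115.38.
|M| = 115.38.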